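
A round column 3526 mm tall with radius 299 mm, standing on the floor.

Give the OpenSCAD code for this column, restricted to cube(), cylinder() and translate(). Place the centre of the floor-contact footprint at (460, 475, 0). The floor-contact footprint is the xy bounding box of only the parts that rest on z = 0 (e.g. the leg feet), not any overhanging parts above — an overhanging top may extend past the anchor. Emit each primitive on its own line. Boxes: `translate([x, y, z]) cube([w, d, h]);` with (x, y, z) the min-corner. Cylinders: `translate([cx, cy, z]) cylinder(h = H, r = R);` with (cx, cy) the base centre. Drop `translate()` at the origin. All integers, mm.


translate([460, 475, 0]) cylinder(h = 3526, r = 299);


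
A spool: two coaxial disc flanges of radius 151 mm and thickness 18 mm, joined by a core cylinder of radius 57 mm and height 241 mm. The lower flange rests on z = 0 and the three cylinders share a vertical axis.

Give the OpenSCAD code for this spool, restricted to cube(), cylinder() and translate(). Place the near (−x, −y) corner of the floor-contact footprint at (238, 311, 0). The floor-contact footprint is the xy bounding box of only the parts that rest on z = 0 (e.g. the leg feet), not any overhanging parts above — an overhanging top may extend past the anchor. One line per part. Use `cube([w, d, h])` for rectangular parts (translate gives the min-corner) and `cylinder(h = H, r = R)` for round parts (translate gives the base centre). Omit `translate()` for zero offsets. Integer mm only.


translate([389, 462, 0]) cylinder(h = 18, r = 151);
translate([389, 462, 18]) cylinder(h = 241, r = 57);
translate([389, 462, 259]) cylinder(h = 18, r = 151);


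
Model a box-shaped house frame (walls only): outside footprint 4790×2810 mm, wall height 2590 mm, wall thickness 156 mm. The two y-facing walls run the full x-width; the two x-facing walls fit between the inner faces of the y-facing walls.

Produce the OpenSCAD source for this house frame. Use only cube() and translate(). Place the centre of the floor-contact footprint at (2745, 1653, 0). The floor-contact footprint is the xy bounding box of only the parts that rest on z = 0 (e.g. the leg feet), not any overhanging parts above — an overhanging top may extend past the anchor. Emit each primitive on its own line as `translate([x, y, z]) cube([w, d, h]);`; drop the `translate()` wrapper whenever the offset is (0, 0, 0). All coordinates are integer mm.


translate([350, 248, 0]) cube([4790, 156, 2590]);
translate([350, 2902, 0]) cube([4790, 156, 2590]);
translate([350, 404, 0]) cube([156, 2498, 2590]);
translate([4984, 404, 0]) cube([156, 2498, 2590]);


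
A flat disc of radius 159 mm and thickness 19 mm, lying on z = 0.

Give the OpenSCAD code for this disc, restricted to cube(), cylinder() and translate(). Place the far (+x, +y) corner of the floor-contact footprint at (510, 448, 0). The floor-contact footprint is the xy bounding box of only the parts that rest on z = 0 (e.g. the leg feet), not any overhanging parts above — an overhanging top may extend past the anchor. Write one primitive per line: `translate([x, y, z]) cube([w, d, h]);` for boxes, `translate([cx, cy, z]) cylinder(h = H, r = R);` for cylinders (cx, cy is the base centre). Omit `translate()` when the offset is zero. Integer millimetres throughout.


translate([351, 289, 0]) cylinder(h = 19, r = 159);


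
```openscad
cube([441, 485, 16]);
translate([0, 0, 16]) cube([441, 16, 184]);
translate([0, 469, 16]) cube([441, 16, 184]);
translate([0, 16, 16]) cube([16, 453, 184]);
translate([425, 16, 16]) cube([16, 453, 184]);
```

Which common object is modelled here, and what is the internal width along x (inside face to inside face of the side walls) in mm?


An open box. The internal width is 409 mm.

A 441×485 base slab with four walls standing on it — an open box. The base is 441 mm wide and the walls are 16 mm thick, so the internal width is 441 − 2 × 16 = 409 mm.


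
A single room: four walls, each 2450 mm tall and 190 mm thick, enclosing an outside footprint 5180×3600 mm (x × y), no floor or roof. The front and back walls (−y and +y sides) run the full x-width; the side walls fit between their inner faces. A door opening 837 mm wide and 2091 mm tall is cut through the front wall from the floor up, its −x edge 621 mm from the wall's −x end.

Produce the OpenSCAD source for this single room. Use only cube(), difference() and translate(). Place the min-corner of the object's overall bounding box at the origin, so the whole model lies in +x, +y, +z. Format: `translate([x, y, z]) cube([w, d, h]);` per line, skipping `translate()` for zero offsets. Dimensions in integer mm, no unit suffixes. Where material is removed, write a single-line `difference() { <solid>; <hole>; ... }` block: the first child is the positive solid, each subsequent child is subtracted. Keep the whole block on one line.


difference() { cube([5180, 190, 2450]); translate([621, 0, 0]) cube([837, 190, 2091]); }
translate([0, 3410, 0]) cube([5180, 190, 2450]);
translate([0, 190, 0]) cube([190, 3220, 2450]);
translate([4990, 190, 0]) cube([190, 3220, 2450]);


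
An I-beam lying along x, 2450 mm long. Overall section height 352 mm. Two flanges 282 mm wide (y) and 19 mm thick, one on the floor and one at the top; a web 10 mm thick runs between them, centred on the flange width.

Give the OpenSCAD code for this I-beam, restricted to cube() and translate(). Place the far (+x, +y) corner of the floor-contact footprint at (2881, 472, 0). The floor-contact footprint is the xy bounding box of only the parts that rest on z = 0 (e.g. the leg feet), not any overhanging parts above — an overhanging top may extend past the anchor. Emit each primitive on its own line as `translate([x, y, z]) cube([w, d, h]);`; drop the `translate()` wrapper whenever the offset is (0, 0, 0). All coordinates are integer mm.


translate([431, 190, 0]) cube([2450, 282, 19]);
translate([431, 326, 19]) cube([2450, 10, 314]);
translate([431, 190, 333]) cube([2450, 282, 19]);


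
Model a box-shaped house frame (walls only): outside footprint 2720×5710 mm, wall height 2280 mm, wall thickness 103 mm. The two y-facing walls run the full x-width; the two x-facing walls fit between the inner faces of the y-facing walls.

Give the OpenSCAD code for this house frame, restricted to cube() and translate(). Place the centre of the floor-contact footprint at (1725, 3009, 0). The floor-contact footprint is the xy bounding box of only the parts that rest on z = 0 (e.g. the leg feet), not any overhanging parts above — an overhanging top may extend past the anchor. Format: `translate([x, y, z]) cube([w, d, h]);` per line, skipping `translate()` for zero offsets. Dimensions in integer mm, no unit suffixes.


translate([365, 154, 0]) cube([2720, 103, 2280]);
translate([365, 5761, 0]) cube([2720, 103, 2280]);
translate([365, 257, 0]) cube([103, 5504, 2280]);
translate([2982, 257, 0]) cube([103, 5504, 2280]);


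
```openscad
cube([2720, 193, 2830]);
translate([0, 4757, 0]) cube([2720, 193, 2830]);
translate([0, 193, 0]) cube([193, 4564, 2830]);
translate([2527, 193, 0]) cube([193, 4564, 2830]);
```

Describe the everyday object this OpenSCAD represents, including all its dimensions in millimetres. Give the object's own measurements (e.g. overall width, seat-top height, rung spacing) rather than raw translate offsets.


The wall frame of a small rectangular building: four walls, each 2830 mm tall and 193 mm thick, enclosing a footprint 2720 mm (x) by 4950 mm (y) outside-to-outside, with no floor or roof. The front and back walls (the −y and +y sides) span the full width; the two side walls fit between them.


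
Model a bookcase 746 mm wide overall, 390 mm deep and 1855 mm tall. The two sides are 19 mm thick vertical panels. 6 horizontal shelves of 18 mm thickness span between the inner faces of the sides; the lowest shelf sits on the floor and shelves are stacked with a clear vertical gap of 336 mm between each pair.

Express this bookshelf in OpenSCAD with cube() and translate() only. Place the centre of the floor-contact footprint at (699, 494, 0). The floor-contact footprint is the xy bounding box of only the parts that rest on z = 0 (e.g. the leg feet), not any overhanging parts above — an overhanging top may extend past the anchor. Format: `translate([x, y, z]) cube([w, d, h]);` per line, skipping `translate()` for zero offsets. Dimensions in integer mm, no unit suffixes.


translate([326, 299, 0]) cube([19, 390, 1855]);
translate([1053, 299, 0]) cube([19, 390, 1855]);
translate([345, 299, 0]) cube([708, 390, 18]);
translate([345, 299, 354]) cube([708, 390, 18]);
translate([345, 299, 708]) cube([708, 390, 18]);
translate([345, 299, 1062]) cube([708, 390, 18]);
translate([345, 299, 1416]) cube([708, 390, 18]);
translate([345, 299, 1770]) cube([708, 390, 18]);


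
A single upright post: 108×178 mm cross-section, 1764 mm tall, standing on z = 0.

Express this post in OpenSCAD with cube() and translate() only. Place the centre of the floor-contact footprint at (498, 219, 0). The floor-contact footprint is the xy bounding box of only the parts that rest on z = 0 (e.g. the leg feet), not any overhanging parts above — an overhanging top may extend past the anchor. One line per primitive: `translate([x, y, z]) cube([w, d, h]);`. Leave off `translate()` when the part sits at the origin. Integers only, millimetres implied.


translate([444, 130, 0]) cube([108, 178, 1764]);


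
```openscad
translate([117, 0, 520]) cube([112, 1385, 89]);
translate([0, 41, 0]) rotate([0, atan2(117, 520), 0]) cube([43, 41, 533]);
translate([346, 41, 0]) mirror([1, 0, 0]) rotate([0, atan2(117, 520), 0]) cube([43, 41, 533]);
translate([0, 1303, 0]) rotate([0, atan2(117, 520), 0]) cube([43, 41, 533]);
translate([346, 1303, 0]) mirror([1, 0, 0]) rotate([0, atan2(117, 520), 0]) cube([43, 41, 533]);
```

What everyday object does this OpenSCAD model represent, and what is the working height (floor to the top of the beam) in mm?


A sawhorse. The overall height is 609 mm.

A beam across two mirrored pairs of raked legs — a sawhorse. The beam's underside is at z = 520 (matching the legs' vertical rise in atan2(117, 520)) and the beam is 89 mm tall, so its top is at 520 + 89 = 609 mm. The raked legs top out at the beam's underside, so that is the highest point.


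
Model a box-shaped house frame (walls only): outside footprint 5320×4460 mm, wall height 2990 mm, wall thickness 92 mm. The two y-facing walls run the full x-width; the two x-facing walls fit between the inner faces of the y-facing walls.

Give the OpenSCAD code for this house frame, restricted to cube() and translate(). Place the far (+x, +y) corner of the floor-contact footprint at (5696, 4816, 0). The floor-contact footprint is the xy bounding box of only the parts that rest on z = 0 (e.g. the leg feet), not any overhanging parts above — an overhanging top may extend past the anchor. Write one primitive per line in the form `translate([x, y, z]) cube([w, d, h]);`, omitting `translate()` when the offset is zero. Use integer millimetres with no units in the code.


translate([376, 356, 0]) cube([5320, 92, 2990]);
translate([376, 4724, 0]) cube([5320, 92, 2990]);
translate([376, 448, 0]) cube([92, 4276, 2990]);
translate([5604, 448, 0]) cube([92, 4276, 2990]);


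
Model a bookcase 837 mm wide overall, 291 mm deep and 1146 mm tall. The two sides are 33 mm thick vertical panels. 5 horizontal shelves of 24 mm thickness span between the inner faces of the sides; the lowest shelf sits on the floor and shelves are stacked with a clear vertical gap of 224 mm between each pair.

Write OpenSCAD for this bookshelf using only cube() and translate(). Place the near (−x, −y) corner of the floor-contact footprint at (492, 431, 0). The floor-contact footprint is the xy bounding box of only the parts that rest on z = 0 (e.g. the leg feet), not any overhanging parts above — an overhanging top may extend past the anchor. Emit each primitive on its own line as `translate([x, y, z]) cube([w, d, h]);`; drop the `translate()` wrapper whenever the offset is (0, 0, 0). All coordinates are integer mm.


translate([492, 431, 0]) cube([33, 291, 1146]);
translate([1296, 431, 0]) cube([33, 291, 1146]);
translate([525, 431, 0]) cube([771, 291, 24]);
translate([525, 431, 248]) cube([771, 291, 24]);
translate([525, 431, 496]) cube([771, 291, 24]);
translate([525, 431, 744]) cube([771, 291, 24]);
translate([525, 431, 992]) cube([771, 291, 24]);


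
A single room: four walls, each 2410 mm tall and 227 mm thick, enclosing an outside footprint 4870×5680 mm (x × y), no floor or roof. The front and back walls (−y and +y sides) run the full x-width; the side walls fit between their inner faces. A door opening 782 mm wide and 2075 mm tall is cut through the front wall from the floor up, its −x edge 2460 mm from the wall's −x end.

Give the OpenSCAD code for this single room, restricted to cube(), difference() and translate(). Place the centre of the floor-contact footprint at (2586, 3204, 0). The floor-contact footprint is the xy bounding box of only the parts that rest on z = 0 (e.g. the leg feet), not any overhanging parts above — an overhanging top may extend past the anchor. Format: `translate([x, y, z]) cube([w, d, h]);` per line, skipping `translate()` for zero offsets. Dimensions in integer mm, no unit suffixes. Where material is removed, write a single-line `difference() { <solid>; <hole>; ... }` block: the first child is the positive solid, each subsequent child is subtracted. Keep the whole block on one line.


difference() { translate([151, 364, 0]) cube([4870, 227, 2410]); translate([2611, 364, 0]) cube([782, 227, 2075]); }
translate([151, 5817, 0]) cube([4870, 227, 2410]);
translate([151, 591, 0]) cube([227, 5226, 2410]);
translate([4794, 591, 0]) cube([227, 5226, 2410]);


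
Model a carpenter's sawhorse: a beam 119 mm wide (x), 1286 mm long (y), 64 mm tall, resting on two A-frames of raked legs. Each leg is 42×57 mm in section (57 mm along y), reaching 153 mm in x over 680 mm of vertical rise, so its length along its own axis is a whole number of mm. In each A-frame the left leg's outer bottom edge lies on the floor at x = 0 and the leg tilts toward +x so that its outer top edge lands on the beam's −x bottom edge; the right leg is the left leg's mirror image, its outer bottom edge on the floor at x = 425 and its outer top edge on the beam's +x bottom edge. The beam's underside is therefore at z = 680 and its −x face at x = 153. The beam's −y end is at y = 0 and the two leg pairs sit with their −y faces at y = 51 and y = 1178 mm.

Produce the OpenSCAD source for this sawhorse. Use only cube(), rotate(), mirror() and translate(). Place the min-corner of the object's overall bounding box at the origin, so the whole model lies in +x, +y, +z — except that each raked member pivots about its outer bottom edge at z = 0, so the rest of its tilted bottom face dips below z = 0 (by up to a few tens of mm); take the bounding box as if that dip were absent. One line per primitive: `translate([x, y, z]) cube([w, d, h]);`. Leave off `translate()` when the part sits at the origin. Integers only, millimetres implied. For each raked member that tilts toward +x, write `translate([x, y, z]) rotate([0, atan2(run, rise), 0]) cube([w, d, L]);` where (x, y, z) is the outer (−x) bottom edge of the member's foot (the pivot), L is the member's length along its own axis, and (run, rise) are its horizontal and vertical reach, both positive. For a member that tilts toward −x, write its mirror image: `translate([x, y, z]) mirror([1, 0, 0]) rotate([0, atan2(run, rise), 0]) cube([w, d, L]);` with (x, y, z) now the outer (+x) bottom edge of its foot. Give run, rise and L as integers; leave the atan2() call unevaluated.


translate([153, 0, 680]) cube([119, 1286, 64]);
translate([0, 51, 0]) rotate([0, atan2(153, 680), 0]) cube([42, 57, 697]);
translate([425, 51, 0]) mirror([1, 0, 0]) rotate([0, atan2(153, 680), 0]) cube([42, 57, 697]);
translate([0, 1178, 0]) rotate([0, atan2(153, 680), 0]) cube([42, 57, 697]);
translate([425, 1178, 0]) mirror([1, 0, 0]) rotate([0, atan2(153, 680), 0]) cube([42, 57, 697]);


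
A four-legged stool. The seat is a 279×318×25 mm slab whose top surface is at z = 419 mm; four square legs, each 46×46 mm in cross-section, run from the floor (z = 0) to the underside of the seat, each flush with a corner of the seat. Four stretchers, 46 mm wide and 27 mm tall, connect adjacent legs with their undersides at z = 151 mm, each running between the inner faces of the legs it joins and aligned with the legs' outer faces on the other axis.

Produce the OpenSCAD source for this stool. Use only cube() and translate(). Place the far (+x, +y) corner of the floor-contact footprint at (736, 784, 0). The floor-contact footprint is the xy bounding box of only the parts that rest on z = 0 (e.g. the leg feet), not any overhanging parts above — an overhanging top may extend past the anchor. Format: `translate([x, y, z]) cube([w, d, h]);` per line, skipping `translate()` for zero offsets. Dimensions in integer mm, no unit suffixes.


translate([457, 466, 394]) cube([279, 318, 25]);
translate([457, 466, 0]) cube([46, 46, 394]);
translate([690, 466, 0]) cube([46, 46, 394]);
translate([457, 738, 0]) cube([46, 46, 394]);
translate([690, 738, 0]) cube([46, 46, 394]);
translate([503, 466, 151]) cube([187, 46, 27]);
translate([503, 738, 151]) cube([187, 46, 27]);
translate([457, 512, 151]) cube([46, 226, 27]);
translate([690, 512, 151]) cube([46, 226, 27]);


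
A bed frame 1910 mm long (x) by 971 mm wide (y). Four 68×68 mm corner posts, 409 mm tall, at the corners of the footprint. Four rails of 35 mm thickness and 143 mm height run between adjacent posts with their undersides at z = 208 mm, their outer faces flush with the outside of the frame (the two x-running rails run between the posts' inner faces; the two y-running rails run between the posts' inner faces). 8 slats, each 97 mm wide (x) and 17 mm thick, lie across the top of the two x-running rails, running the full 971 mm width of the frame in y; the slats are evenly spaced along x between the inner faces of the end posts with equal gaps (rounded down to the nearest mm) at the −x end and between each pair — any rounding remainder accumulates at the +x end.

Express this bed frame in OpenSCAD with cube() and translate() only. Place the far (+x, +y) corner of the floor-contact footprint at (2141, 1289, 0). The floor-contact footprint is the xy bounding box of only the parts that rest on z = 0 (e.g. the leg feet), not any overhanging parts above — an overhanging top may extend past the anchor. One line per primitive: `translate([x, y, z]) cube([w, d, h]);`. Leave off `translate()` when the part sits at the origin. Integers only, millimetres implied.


translate([231, 318, 0]) cube([68, 68, 409]);
translate([231, 1221, 0]) cube([68, 68, 409]);
translate([2073, 318, 0]) cube([68, 68, 409]);
translate([2073, 1221, 0]) cube([68, 68, 409]);
translate([299, 318, 208]) cube([1774, 35, 143]);
translate([299, 1254, 208]) cube([1774, 35, 143]);
translate([231, 386, 208]) cube([35, 835, 143]);
translate([2106, 386, 208]) cube([35, 835, 143]);
translate([409, 318, 351]) cube([97, 971, 17]);
translate([616, 318, 351]) cube([97, 971, 17]);
translate([823, 318, 351]) cube([97, 971, 17]);
translate([1030, 318, 351]) cube([97, 971, 17]);
translate([1237, 318, 351]) cube([97, 971, 17]);
translate([1444, 318, 351]) cube([97, 971, 17]);
translate([1651, 318, 351]) cube([97, 971, 17]);
translate([1858, 318, 351]) cube([97, 971, 17]);


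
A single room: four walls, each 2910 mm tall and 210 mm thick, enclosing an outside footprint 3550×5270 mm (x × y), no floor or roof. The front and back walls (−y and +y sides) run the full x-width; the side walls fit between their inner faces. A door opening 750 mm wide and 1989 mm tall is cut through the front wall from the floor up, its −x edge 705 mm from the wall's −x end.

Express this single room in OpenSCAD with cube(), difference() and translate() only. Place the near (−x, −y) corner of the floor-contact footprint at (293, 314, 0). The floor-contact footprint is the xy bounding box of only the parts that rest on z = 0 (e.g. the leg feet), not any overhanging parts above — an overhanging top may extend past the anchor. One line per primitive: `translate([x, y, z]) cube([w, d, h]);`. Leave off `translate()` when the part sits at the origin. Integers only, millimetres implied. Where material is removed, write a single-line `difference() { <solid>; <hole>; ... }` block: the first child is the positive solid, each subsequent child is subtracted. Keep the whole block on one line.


difference() { translate([293, 314, 0]) cube([3550, 210, 2910]); translate([998, 314, 0]) cube([750, 210, 1989]); }
translate([293, 5374, 0]) cube([3550, 210, 2910]);
translate([293, 524, 0]) cube([210, 4850, 2910]);
translate([3633, 524, 0]) cube([210, 4850, 2910]);


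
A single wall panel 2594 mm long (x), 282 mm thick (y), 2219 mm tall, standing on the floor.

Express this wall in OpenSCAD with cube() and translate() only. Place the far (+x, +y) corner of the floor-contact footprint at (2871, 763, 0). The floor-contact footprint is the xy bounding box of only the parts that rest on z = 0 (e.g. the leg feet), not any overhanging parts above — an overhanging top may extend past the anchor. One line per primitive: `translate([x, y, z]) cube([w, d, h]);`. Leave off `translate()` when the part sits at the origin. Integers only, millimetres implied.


translate([277, 481, 0]) cube([2594, 282, 2219]);


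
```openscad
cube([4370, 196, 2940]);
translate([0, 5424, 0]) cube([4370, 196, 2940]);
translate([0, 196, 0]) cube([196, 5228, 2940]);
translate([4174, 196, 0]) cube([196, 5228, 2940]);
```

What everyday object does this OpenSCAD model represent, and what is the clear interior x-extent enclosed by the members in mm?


A house (or room) frame. The interior width is 3978 mm.

Four 2940 mm walls enclosing a rectangle with no floor or roof — a room or house frame. Outside width is 4370 mm and wall thickness is 196 mm, so the interior width is 4370 − 2 × 196 = 3978 mm.


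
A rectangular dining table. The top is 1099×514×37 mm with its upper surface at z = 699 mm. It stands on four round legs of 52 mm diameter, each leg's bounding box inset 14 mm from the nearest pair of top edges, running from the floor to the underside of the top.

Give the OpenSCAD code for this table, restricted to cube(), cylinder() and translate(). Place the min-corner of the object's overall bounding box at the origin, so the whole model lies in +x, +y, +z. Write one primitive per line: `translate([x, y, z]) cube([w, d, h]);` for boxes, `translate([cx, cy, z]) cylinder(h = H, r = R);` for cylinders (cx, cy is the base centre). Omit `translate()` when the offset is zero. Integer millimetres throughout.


// leg_h = 699 - 37 = 662
translate([0, 0, 662]) cube([1099, 514, 37]);
translate([40, 40, 0]) cylinder(h = 662, r = 26);
translate([1059, 40, 0]) cylinder(h = 662, r = 26);
translate([40, 474, 0]) cylinder(h = 662, r = 26);
translate([1059, 474, 0]) cylinder(h = 662, r = 26);


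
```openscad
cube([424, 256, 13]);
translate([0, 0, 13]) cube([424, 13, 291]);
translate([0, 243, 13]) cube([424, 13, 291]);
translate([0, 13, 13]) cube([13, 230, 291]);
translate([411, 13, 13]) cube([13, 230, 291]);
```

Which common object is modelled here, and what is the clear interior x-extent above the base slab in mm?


An open box. The internal width is 398 mm.

A 424×256 base slab with four walls standing on it — an open box. The base is 424 mm wide and the walls are 13 mm thick, so the internal width is 424 − 2 × 13 = 398 mm.


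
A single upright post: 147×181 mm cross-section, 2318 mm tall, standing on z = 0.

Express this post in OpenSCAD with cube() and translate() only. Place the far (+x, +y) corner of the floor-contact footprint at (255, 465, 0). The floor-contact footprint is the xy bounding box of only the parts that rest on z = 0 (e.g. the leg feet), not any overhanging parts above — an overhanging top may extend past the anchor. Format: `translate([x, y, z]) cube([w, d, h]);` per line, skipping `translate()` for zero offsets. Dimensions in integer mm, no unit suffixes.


translate([108, 284, 0]) cube([147, 181, 2318]);


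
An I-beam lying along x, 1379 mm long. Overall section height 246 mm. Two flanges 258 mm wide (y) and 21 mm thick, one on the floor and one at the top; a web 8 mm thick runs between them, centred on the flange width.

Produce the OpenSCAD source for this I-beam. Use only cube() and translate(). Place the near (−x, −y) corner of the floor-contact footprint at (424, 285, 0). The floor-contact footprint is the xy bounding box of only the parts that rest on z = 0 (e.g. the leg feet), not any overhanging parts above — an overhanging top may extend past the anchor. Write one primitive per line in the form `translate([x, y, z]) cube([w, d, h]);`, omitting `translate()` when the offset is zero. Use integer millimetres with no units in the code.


translate([424, 285, 0]) cube([1379, 258, 21]);
translate([424, 410, 21]) cube([1379, 8, 204]);
translate([424, 285, 225]) cube([1379, 258, 21]);


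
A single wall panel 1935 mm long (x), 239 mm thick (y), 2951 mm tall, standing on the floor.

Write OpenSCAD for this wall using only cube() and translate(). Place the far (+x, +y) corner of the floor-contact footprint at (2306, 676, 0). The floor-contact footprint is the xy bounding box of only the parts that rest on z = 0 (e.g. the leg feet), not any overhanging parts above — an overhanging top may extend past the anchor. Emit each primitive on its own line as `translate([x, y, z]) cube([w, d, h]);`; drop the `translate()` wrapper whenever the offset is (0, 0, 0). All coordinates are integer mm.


translate([371, 437, 0]) cube([1935, 239, 2951]);


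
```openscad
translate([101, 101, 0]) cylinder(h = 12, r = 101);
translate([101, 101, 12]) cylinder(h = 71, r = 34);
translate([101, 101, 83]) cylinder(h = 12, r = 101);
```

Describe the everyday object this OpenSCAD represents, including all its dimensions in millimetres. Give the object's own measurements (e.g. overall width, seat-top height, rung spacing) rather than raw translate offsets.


A spool: two coaxial disc flanges of radius 101 mm and thickness 12 mm, joined by a core cylinder of radius 34 mm and height 71 mm. The lower flange rests on z = 0 and the three cylinders share a vertical axis.


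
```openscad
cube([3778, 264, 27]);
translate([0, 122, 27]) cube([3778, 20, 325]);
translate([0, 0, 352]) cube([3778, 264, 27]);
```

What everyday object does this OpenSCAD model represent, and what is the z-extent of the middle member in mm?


An I-beam. The web height is 325 mm.

Two wide flanges with a thin centred web — an I-beam. Overall 379 mm minus two 27 mm flanges gives a web of 379 − 2·27 = 325 mm.


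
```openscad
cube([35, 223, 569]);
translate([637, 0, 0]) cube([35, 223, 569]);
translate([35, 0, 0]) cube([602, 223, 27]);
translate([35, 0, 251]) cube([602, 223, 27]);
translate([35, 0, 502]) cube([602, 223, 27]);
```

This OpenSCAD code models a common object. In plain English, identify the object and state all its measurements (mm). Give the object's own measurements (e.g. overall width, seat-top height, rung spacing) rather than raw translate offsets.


An open bookshelf. Two side panels, each 35 mm thick, 223 mm deep and 569 mm tall, stand 672 mm apart (outside-to-outside). Between them sit 3 shelves, each 27 mm thick and 223 mm deep, spanning the full gap between the sides. The bottom shelf rests on the floor (its underside at z = 0) and the clear gap between one shelf's top and the next shelf's underside is 224 mm.


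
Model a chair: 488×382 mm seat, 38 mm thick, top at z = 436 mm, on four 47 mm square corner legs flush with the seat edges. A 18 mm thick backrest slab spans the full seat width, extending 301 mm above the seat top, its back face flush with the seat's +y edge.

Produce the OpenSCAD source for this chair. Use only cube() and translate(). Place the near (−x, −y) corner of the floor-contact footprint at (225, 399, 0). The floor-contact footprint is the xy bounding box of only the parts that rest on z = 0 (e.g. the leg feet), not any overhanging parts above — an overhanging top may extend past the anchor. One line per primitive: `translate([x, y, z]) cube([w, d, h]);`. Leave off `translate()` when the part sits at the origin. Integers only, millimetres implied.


// leg_h = 436 - 38 = 398
translate([225, 399, 398]) cube([488, 382, 38]);
translate([225, 399, 0]) cube([47, 47, 398]);
translate([666, 399, 0]) cube([47, 47, 398]);
translate([225, 734, 0]) cube([47, 47, 398]);
translate([666, 734, 0]) cube([47, 47, 398]);
translate([225, 763, 436]) cube([488, 18, 301]);


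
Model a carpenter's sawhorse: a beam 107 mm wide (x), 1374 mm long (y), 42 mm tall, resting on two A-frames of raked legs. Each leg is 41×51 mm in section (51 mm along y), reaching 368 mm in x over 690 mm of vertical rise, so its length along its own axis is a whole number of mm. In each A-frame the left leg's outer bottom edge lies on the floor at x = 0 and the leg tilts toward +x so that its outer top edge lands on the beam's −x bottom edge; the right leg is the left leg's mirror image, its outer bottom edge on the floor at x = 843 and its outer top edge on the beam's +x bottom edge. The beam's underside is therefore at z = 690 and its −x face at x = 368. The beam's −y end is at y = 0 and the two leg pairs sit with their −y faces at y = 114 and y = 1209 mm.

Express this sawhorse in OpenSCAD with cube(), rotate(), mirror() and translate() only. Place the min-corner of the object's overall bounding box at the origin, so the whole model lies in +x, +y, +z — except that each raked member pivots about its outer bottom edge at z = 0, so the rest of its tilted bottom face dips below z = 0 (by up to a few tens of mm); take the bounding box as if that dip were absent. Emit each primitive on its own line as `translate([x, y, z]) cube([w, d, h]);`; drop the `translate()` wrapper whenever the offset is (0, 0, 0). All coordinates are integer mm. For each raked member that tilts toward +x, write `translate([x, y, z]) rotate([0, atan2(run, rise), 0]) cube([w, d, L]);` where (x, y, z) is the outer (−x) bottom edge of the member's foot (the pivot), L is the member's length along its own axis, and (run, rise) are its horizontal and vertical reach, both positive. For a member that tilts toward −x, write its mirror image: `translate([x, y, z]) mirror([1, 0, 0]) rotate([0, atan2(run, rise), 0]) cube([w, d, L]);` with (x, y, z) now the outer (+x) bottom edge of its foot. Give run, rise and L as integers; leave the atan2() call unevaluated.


// leg length = √(368² + 690²) = 782
// right-leg outer foot x = 2·368 + 107 = 843
// beam min-corner = (368, 0, 690)
translate([368, 0, 690]) cube([107, 1374, 42]);
translate([0, 114, 0]) rotate([0, atan2(368, 690), 0]) cube([41, 51, 782]);
translate([843, 114, 0]) mirror([1, 0, 0]) rotate([0, atan2(368, 690), 0]) cube([41, 51, 782]);
translate([0, 1209, 0]) rotate([0, atan2(368, 690), 0]) cube([41, 51, 782]);
translate([843, 1209, 0]) mirror([1, 0, 0]) rotate([0, atan2(368, 690), 0]) cube([41, 51, 782]);


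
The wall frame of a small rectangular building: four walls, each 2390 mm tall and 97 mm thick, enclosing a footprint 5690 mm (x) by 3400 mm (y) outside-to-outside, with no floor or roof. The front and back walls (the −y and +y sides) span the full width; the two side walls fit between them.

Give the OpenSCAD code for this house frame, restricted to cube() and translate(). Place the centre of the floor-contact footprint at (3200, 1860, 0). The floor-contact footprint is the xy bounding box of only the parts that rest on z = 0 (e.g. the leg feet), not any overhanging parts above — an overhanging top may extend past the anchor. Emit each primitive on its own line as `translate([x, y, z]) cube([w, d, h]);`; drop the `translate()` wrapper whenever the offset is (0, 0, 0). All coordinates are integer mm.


translate([355, 160, 0]) cube([5690, 97, 2390]);
translate([355, 3463, 0]) cube([5690, 97, 2390]);
translate([355, 257, 0]) cube([97, 3206, 2390]);
translate([5948, 257, 0]) cube([97, 3206, 2390]);


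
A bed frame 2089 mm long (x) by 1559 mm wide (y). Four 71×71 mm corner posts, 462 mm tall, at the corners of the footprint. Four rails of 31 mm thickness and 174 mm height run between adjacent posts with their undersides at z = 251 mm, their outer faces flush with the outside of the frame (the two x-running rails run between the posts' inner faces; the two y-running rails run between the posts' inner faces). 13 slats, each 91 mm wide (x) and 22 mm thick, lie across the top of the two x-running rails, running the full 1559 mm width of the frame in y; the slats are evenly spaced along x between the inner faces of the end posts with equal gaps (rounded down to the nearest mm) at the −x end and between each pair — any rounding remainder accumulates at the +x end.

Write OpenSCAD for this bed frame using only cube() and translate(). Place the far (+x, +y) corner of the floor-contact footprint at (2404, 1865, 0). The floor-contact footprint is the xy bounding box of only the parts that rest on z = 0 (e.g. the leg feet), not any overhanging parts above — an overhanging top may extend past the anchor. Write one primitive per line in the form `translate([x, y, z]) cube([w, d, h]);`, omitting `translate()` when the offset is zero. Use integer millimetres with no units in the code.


// slat z = rail_z + rail_h = 251 + 174 = 425
// slat gap = ⌊(1947 − 13·91) / 14⌋ = 54
translate([315, 306, 0]) cube([71, 71, 462]);
translate([315, 1794, 0]) cube([71, 71, 462]);
translate([2333, 306, 0]) cube([71, 71, 462]);
translate([2333, 1794, 0]) cube([71, 71, 462]);
translate([386, 306, 251]) cube([1947, 31, 174]);
translate([386, 1834, 251]) cube([1947, 31, 174]);
translate([315, 377, 251]) cube([31, 1417, 174]);
translate([2373, 377, 251]) cube([31, 1417, 174]);
translate([440, 306, 425]) cube([91, 1559, 22]);
translate([585, 306, 425]) cube([91, 1559, 22]);
translate([730, 306, 425]) cube([91, 1559, 22]);
translate([875, 306, 425]) cube([91, 1559, 22]);
translate([1020, 306, 425]) cube([91, 1559, 22]);
translate([1165, 306, 425]) cube([91, 1559, 22]);
translate([1310, 306, 425]) cube([91, 1559, 22]);
translate([1455, 306, 425]) cube([91, 1559, 22]);
translate([1600, 306, 425]) cube([91, 1559, 22]);
translate([1745, 306, 425]) cube([91, 1559, 22]);
translate([1890, 306, 425]) cube([91, 1559, 22]);
translate([2035, 306, 425]) cube([91, 1559, 22]);
translate([2180, 306, 425]) cube([91, 1559, 22]);


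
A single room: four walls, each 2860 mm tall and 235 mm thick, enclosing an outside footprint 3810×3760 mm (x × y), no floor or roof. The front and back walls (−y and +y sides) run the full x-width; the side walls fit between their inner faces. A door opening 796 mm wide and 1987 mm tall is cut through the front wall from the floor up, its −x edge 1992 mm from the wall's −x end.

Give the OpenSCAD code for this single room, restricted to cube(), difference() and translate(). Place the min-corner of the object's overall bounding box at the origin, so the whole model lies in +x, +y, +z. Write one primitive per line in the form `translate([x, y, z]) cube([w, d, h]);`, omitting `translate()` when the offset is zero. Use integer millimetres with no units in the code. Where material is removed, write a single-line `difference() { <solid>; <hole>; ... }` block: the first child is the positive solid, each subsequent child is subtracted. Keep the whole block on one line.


difference() { cube([3810, 235, 2860]); translate([1992, 0, 0]) cube([796, 235, 1987]); }
translate([0, 3525, 0]) cube([3810, 235, 2860]);
translate([0, 235, 0]) cube([235, 3290, 2860]);
translate([3575, 235, 0]) cube([235, 3290, 2860]);


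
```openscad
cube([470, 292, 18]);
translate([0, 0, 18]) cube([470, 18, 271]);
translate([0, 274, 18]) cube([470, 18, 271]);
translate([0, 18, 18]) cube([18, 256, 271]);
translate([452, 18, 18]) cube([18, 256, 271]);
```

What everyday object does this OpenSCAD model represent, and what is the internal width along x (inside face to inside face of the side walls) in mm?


An open box. The internal width is 434 mm.

A 470×292 base slab with four walls standing on it — an open box. The base is 470 mm wide and the walls are 18 mm thick, so the internal width is 470 − 2 × 18 = 434 mm.


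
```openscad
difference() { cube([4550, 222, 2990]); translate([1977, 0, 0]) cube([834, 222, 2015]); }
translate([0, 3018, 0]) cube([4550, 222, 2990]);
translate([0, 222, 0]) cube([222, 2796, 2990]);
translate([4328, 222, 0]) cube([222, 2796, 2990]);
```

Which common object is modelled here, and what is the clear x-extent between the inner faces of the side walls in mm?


A single room. The interior width is 4106 mm.

Four walls enclosing a rectangle with a door in the front wall — a room. Outside width 4550 minus two 222 mm walls gives 4106 mm.


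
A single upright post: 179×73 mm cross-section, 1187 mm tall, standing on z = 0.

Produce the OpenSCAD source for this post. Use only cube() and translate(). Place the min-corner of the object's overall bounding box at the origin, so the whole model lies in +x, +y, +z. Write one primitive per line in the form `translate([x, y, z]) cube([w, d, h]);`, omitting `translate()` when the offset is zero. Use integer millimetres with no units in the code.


cube([179, 73, 1187]);


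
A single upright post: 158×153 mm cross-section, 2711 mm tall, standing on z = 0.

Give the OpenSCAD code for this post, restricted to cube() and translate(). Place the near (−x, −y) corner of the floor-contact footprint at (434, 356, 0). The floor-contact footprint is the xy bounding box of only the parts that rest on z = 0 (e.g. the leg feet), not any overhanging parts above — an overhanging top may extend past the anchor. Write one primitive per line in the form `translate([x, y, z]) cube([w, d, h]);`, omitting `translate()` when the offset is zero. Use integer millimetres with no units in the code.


translate([434, 356, 0]) cube([158, 153, 2711]);


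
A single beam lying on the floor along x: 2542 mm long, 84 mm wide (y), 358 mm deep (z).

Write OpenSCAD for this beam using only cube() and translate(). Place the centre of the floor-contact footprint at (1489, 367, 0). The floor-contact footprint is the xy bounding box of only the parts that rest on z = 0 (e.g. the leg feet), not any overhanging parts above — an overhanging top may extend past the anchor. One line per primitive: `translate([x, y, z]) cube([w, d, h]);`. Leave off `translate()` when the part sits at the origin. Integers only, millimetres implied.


translate([218, 325, 0]) cube([2542, 84, 358]);


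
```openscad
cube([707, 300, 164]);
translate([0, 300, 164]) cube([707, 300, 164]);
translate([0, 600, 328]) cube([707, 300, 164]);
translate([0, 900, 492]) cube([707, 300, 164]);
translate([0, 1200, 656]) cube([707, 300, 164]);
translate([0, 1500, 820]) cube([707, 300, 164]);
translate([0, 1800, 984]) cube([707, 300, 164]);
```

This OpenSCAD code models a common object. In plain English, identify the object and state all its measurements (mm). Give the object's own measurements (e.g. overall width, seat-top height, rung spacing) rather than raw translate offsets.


A straight staircase of 7 solid steps. Each step is 707 mm wide (x), 300 mm deep (y, the going) and 164 mm tall (the rise). The first step rests on the floor; each subsequent step sits one going further in +y and one rise higher in +z, directly behind and above the previous step with no overlap.


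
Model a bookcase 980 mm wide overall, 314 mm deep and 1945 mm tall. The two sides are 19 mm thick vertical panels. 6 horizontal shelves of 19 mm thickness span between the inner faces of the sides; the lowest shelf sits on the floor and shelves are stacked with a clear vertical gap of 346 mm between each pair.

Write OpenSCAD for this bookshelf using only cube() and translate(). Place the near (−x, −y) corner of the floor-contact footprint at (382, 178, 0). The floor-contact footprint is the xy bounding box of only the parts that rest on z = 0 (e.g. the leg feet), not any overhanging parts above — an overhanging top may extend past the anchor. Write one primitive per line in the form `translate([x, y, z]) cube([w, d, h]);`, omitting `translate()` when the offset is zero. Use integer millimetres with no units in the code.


translate([382, 178, 0]) cube([19, 314, 1945]);
translate([1343, 178, 0]) cube([19, 314, 1945]);
translate([401, 178, 0]) cube([942, 314, 19]);
translate([401, 178, 365]) cube([942, 314, 19]);
translate([401, 178, 730]) cube([942, 314, 19]);
translate([401, 178, 1095]) cube([942, 314, 19]);
translate([401, 178, 1460]) cube([942, 314, 19]);
translate([401, 178, 1825]) cube([942, 314, 19]);
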